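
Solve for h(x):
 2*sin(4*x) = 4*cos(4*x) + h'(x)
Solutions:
 h(x) = C1 - sin(4*x) - cos(4*x)/2


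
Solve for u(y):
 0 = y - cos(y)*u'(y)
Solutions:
 u(y) = C1 + Integral(y/cos(y), y)


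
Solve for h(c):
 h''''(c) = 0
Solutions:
 h(c) = C1 + C2*c + C3*c^2 + C4*c^3


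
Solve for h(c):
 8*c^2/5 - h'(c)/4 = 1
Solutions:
 h(c) = C1 + 32*c^3/15 - 4*c


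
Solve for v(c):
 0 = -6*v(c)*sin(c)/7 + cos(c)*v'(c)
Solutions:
 v(c) = C1/cos(c)^(6/7)


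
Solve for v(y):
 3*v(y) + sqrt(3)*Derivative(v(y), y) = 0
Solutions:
 v(y) = C1*exp(-sqrt(3)*y)


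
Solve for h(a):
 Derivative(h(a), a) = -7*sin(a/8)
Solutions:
 h(a) = C1 + 56*cos(a/8)


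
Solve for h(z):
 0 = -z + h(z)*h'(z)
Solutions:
 h(z) = -sqrt(C1 + z^2)
 h(z) = sqrt(C1 + z^2)


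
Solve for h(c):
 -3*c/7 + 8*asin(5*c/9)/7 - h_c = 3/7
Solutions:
 h(c) = C1 - 3*c^2/14 + 8*c*asin(5*c/9)/7 - 3*c/7 + 8*sqrt(81 - 25*c^2)/35


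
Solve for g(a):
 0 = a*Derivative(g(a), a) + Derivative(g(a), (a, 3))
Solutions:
 g(a) = C1 + Integral(C2*airyai(-a) + C3*airybi(-a), a)


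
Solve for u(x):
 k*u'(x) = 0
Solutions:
 u(x) = C1


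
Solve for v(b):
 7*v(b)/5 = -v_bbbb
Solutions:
 v(b) = (C1*sin(sqrt(2)*5^(3/4)*7^(1/4)*b/10) + C2*cos(sqrt(2)*5^(3/4)*7^(1/4)*b/10))*exp(-sqrt(2)*5^(3/4)*7^(1/4)*b/10) + (C3*sin(sqrt(2)*5^(3/4)*7^(1/4)*b/10) + C4*cos(sqrt(2)*5^(3/4)*7^(1/4)*b/10))*exp(sqrt(2)*5^(3/4)*7^(1/4)*b/10)


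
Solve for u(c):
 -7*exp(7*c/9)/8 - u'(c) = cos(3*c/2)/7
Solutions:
 u(c) = C1 - 9*exp(7*c/9)/8 - 2*sin(3*c/2)/21


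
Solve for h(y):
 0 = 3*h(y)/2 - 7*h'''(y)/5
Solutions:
 h(y) = C3*exp(14^(2/3)*15^(1/3)*y/14) + (C1*sin(14^(2/3)*3^(5/6)*5^(1/3)*y/28) + C2*cos(14^(2/3)*3^(5/6)*5^(1/3)*y/28))*exp(-14^(2/3)*15^(1/3)*y/28)


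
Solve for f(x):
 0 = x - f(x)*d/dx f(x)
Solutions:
 f(x) = -sqrt(C1 + x^2)
 f(x) = sqrt(C1 + x^2)


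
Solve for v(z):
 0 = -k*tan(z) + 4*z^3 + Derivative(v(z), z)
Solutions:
 v(z) = C1 - k*log(cos(z)) - z^4


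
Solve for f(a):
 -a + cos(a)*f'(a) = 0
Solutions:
 f(a) = C1 + Integral(a/cos(a), a)


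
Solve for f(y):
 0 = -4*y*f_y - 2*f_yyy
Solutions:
 f(y) = C1 + Integral(C2*airyai(-2^(1/3)*y) + C3*airybi(-2^(1/3)*y), y)


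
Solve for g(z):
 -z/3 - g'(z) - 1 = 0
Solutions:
 g(z) = C1 - z^2/6 - z


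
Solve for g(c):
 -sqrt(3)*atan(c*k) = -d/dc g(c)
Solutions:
 g(c) = C1 + sqrt(3)*Piecewise((c*atan(c*k) - log(c^2*k^2 + 1)/(2*k), Ne(k, 0)), (0, True))


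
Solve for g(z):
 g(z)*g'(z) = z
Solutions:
 g(z) = -sqrt(C1 + z^2)
 g(z) = sqrt(C1 + z^2)


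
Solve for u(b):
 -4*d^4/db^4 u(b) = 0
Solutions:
 u(b) = C1 + C2*b + C3*b^2 + C4*b^3


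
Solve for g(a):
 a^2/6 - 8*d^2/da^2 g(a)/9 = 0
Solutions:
 g(a) = C1 + C2*a + a^4/64


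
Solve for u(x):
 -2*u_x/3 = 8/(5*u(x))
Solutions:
 u(x) = -sqrt(C1 - 120*x)/5
 u(x) = sqrt(C1 - 120*x)/5


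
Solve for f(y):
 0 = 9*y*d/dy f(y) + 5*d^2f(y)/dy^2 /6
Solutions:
 f(y) = C1 + C2*erf(3*sqrt(15)*y/5)


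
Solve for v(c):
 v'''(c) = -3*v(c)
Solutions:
 v(c) = C3*exp(-3^(1/3)*c) + (C1*sin(3^(5/6)*c/2) + C2*cos(3^(5/6)*c/2))*exp(3^(1/3)*c/2)


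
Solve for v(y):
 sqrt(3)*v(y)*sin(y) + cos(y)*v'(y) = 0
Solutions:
 v(y) = C1*cos(y)^(sqrt(3))


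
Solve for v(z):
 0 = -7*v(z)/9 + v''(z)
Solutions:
 v(z) = C1*exp(-sqrt(7)*z/3) + C2*exp(sqrt(7)*z/3)


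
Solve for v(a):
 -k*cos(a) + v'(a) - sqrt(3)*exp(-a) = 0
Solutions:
 v(a) = C1 + k*sin(a) - sqrt(3)*exp(-a)


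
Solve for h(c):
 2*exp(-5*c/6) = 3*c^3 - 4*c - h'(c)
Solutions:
 h(c) = C1 + 3*c^4/4 - 2*c^2 + 12*exp(-5*c/6)/5


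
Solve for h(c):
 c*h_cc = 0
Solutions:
 h(c) = C1 + C2*c


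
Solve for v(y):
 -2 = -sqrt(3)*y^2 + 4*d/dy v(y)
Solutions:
 v(y) = C1 + sqrt(3)*y^3/12 - y/2


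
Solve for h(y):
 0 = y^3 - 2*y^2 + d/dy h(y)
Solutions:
 h(y) = C1 - y^4/4 + 2*y^3/3


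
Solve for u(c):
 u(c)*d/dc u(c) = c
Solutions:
 u(c) = -sqrt(C1 + c^2)
 u(c) = sqrt(C1 + c^2)


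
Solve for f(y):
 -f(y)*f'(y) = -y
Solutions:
 f(y) = -sqrt(C1 + y^2)
 f(y) = sqrt(C1 + y^2)


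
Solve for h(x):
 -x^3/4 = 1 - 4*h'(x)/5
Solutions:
 h(x) = C1 + 5*x^4/64 + 5*x/4


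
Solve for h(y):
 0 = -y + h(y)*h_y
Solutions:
 h(y) = -sqrt(C1 + y^2)
 h(y) = sqrt(C1 + y^2)


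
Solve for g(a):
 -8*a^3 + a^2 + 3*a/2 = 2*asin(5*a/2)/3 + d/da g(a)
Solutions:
 g(a) = C1 - 2*a^4 + a^3/3 + 3*a^2/4 - 2*a*asin(5*a/2)/3 - 2*sqrt(4 - 25*a^2)/15


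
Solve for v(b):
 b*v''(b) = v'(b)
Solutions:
 v(b) = C1 + C2*b^2


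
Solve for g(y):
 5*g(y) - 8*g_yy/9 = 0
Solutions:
 g(y) = C1*exp(-3*sqrt(10)*y/4) + C2*exp(3*sqrt(10)*y/4)


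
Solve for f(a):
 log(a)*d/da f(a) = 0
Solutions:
 f(a) = C1


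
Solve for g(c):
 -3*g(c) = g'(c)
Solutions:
 g(c) = C1*exp(-3*c)


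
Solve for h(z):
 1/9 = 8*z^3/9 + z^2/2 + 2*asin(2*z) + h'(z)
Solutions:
 h(z) = C1 - 2*z^4/9 - z^3/6 - 2*z*asin(2*z) + z/9 - sqrt(1 - 4*z^2)


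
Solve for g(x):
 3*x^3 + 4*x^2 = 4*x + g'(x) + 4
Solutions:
 g(x) = C1 + 3*x^4/4 + 4*x^3/3 - 2*x^2 - 4*x


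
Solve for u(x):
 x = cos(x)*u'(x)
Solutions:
 u(x) = C1 + Integral(x/cos(x), x)


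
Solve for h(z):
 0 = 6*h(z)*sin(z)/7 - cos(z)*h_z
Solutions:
 h(z) = C1/cos(z)^(6/7)


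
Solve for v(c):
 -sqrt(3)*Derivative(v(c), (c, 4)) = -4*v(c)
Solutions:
 v(c) = C1*exp(-sqrt(2)*3^(7/8)*c/3) + C2*exp(sqrt(2)*3^(7/8)*c/3) + C3*sin(sqrt(2)*3^(7/8)*c/3) + C4*cos(sqrt(2)*3^(7/8)*c/3)


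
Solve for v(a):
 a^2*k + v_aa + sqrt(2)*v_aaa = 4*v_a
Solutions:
 v(a) = C1 + C2*exp(sqrt(2)*a*(-1 + sqrt(1 + 16*sqrt(2)))/4) + C3*exp(-sqrt(2)*a*(1 + sqrt(1 + 16*sqrt(2)))/4) + a^3*k/12 + a^2*k/16 + a*k/32 + sqrt(2)*a*k/8


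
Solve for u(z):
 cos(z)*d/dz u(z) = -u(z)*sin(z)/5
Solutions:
 u(z) = C1*cos(z)^(1/5)


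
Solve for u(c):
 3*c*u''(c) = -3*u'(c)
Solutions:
 u(c) = C1 + C2*log(c)


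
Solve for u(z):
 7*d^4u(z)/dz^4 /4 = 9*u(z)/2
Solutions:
 u(z) = C1*exp(-2^(1/4)*sqrt(3)*7^(3/4)*z/7) + C2*exp(2^(1/4)*sqrt(3)*7^(3/4)*z/7) + C3*sin(2^(1/4)*sqrt(3)*7^(3/4)*z/7) + C4*cos(2^(1/4)*sqrt(3)*7^(3/4)*z/7)


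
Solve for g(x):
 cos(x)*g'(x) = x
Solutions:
 g(x) = C1 + Integral(x/cos(x), x)


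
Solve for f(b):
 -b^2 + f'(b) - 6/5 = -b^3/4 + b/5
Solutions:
 f(b) = C1 - b^4/16 + b^3/3 + b^2/10 + 6*b/5


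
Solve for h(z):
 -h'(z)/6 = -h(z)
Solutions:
 h(z) = C1*exp(6*z)


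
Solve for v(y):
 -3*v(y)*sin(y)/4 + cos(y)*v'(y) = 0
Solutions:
 v(y) = C1/cos(y)^(3/4)


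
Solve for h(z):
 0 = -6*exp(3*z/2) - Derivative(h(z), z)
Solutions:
 h(z) = C1 - 4*exp(3*z/2)


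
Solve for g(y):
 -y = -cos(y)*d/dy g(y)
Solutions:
 g(y) = C1 + Integral(y/cos(y), y)


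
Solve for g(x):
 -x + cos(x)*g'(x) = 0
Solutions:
 g(x) = C1 + Integral(x/cos(x), x)


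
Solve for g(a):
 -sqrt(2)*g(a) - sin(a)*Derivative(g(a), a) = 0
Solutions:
 g(a) = C1*(cos(a) + 1)^(sqrt(2)/2)/(cos(a) - 1)^(sqrt(2)/2)


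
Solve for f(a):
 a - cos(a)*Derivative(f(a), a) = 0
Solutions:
 f(a) = C1 + Integral(a/cos(a), a)


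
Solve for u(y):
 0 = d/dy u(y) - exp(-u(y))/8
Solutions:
 u(y) = log(C1 + y/8)


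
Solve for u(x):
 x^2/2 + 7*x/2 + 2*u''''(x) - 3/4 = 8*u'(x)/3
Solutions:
 u(x) = C1 + C4*exp(6^(2/3)*x/3) + x^3/16 + 21*x^2/32 - 9*x/32 + (C2*sin(2^(2/3)*3^(1/6)*x/2) + C3*cos(2^(2/3)*3^(1/6)*x/2))*exp(-6^(2/3)*x/6)


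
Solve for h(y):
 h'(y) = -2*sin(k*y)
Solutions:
 h(y) = C1 + 2*cos(k*y)/k


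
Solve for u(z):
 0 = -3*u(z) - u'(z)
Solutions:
 u(z) = C1*exp(-3*z)


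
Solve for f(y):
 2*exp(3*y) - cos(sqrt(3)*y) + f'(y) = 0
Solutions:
 f(y) = C1 - 2*exp(3*y)/3 + sqrt(3)*sin(sqrt(3)*y)/3


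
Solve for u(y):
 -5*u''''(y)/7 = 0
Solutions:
 u(y) = C1 + C2*y + C3*y^2 + C4*y^3


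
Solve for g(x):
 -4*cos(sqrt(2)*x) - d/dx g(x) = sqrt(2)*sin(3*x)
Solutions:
 g(x) = C1 - 2*sqrt(2)*sin(sqrt(2)*x) + sqrt(2)*cos(3*x)/3


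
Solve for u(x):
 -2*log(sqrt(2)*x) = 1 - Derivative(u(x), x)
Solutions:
 u(x) = C1 + 2*x*log(x) - x + x*log(2)


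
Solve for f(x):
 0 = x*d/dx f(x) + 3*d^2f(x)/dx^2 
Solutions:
 f(x) = C1 + C2*erf(sqrt(6)*x/6)


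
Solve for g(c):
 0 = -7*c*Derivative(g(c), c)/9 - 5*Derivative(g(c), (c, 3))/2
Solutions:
 g(c) = C1 + Integral(C2*airyai(-1050^(1/3)*c/15) + C3*airybi(-1050^(1/3)*c/15), c)


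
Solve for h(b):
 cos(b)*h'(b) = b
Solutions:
 h(b) = C1 + Integral(b/cos(b), b)


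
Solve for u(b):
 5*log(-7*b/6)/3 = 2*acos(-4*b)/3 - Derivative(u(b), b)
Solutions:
 u(b) = C1 - 5*b*log(-b)/3 + 2*b*acos(-4*b)/3 - 5*b*log(7)/3 + 5*b/3 + 5*b*log(6)/3 + sqrt(1 - 16*b^2)/6


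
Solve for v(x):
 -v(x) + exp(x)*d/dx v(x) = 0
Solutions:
 v(x) = C1*exp(-exp(-x))


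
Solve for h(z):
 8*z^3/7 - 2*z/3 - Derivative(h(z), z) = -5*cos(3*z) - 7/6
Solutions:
 h(z) = C1 + 2*z^4/7 - z^2/3 + 7*z/6 + 5*sin(3*z)/3


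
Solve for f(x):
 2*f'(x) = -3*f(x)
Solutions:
 f(x) = C1*exp(-3*x/2)


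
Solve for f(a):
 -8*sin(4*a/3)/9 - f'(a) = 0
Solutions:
 f(a) = C1 + 2*cos(4*a/3)/3


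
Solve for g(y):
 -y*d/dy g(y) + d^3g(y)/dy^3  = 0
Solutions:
 g(y) = C1 + Integral(C2*airyai(y) + C3*airybi(y), y)


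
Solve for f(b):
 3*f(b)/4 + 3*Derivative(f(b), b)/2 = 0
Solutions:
 f(b) = C1*exp(-b/2)


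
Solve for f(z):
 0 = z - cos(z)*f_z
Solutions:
 f(z) = C1 + Integral(z/cos(z), z)


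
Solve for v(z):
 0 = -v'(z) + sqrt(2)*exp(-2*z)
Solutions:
 v(z) = C1 - sqrt(2)*exp(-2*z)/2


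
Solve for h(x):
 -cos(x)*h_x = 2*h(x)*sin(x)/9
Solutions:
 h(x) = C1*cos(x)^(2/9)


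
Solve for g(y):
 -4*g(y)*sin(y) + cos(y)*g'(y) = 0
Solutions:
 g(y) = C1/cos(y)^4


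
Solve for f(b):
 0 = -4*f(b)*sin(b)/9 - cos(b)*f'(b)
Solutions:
 f(b) = C1*cos(b)^(4/9)


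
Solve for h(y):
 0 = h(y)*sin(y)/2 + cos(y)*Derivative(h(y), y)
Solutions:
 h(y) = C1*sqrt(cos(y))


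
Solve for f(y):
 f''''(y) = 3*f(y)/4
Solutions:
 f(y) = C1*exp(-sqrt(2)*3^(1/4)*y/2) + C2*exp(sqrt(2)*3^(1/4)*y/2) + C3*sin(sqrt(2)*3^(1/4)*y/2) + C4*cos(sqrt(2)*3^(1/4)*y/2)


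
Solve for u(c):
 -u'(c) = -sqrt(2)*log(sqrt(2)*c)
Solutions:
 u(c) = C1 + sqrt(2)*c*log(c) - sqrt(2)*c + sqrt(2)*c*log(2)/2


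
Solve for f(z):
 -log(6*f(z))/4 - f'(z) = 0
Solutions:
 4*Integral(1/(log(_y) + log(6)), (_y, f(z))) = C1 - z


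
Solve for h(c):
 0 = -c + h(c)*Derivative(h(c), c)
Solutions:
 h(c) = -sqrt(C1 + c^2)
 h(c) = sqrt(C1 + c^2)


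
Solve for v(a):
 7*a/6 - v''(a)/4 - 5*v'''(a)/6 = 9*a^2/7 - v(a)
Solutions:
 v(a) = C1*exp(-a*((20*sqrt(897) + 599)^(-1/3) + 2 + (20*sqrt(897) + 599)^(1/3))/20)*sin(sqrt(3)*a*(-(20*sqrt(897) + 599)^(1/3) + (20*sqrt(897) + 599)^(-1/3))/20) + C2*exp(-a*((20*sqrt(897) + 599)^(-1/3) + 2 + (20*sqrt(897) + 599)^(1/3))/20)*cos(sqrt(3)*a*(-(20*sqrt(897) + 599)^(1/3) + (20*sqrt(897) + 599)^(-1/3))/20) + C3*exp(a*(-1 + (20*sqrt(897) + 599)^(-1/3) + (20*sqrt(897) + 599)^(1/3))/10) + 9*a^2/7 - 7*a/6 + 9/14


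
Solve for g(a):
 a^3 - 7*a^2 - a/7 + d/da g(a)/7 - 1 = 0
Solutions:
 g(a) = C1 - 7*a^4/4 + 49*a^3/3 + a^2/2 + 7*a


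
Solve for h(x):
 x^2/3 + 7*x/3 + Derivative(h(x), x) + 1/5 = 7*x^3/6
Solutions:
 h(x) = C1 + 7*x^4/24 - x^3/9 - 7*x^2/6 - x/5


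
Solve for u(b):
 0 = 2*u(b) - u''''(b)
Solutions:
 u(b) = C1*exp(-2^(1/4)*b) + C2*exp(2^(1/4)*b) + C3*sin(2^(1/4)*b) + C4*cos(2^(1/4)*b)


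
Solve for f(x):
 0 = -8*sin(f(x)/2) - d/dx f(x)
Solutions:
 f(x) = -2*acos((-C1 - exp(8*x))/(C1 - exp(8*x))) + 4*pi
 f(x) = 2*acos((-C1 - exp(8*x))/(C1 - exp(8*x)))


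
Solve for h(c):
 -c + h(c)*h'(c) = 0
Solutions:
 h(c) = -sqrt(C1 + c^2)
 h(c) = sqrt(C1 + c^2)


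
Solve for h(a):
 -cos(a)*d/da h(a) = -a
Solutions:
 h(a) = C1 + Integral(a/cos(a), a)


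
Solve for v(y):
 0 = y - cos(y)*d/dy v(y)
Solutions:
 v(y) = C1 + Integral(y/cos(y), y)


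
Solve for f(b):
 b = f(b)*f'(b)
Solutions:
 f(b) = -sqrt(C1 + b^2)
 f(b) = sqrt(C1 + b^2)


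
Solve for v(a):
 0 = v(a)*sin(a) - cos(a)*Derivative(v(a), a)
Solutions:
 v(a) = C1/cos(a)


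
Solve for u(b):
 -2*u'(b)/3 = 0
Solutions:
 u(b) = C1


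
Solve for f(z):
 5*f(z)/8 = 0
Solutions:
 f(z) = 0


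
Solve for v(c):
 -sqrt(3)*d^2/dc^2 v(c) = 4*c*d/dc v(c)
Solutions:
 v(c) = C1 + C2*erf(sqrt(2)*3^(3/4)*c/3)


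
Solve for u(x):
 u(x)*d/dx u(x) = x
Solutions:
 u(x) = -sqrt(C1 + x^2)
 u(x) = sqrt(C1 + x^2)


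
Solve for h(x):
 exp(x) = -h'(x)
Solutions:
 h(x) = C1 - exp(x)


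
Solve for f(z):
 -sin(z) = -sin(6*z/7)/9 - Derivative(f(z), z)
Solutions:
 f(z) = C1 + 7*cos(6*z/7)/54 - cos(z)


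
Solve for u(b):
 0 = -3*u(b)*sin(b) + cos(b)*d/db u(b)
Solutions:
 u(b) = C1/cos(b)^3


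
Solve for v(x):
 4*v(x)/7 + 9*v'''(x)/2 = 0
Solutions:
 v(x) = C3*exp(x*(-147^(1/3) + 3*3^(1/3)*7^(2/3))/42)*sin(3^(5/6)*7^(2/3)*x/21) + C4*exp(x*(-147^(1/3) + 3*3^(1/3)*7^(2/3))/42)*cos(3^(5/6)*7^(2/3)*x/21) + C5*exp(-x*(147^(1/3) + 3*3^(1/3)*7^(2/3))/42) + (C1*sin(3^(5/6)*7^(2/3)*x/21) + C2*cos(3^(5/6)*7^(2/3)*x/21))*exp(147^(1/3)*x/21)


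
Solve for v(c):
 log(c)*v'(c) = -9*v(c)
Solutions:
 v(c) = C1*exp(-9*li(c))


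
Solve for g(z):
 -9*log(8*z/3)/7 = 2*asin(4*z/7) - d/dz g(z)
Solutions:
 g(z) = C1 + 9*z*log(z)/7 + 2*z*asin(4*z/7) - 9*z*log(3)/7 - 9*z/7 + 27*z*log(2)/7 + sqrt(49 - 16*z^2)/2


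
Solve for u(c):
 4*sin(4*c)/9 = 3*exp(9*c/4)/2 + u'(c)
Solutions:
 u(c) = C1 - 2*exp(9*c/4)/3 - cos(4*c)/9


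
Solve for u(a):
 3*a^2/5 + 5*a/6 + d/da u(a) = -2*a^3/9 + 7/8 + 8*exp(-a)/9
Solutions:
 u(a) = C1 - a^4/18 - a^3/5 - 5*a^2/12 + 7*a/8 - 8*exp(-a)/9


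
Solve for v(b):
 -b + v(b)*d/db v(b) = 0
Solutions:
 v(b) = -sqrt(C1 + b^2)
 v(b) = sqrt(C1 + b^2)


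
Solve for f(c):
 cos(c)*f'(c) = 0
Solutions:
 f(c) = C1


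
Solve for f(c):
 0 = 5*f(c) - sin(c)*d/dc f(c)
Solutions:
 f(c) = C1*sqrt(cos(c) - 1)*(cos(c)^2 - 2*cos(c) + 1)/(sqrt(cos(c) + 1)*(cos(c)^2 + 2*cos(c) + 1))


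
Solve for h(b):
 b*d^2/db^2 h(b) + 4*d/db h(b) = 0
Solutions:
 h(b) = C1 + C2/b^3


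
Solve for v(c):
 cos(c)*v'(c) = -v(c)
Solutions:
 v(c) = C1*sqrt(sin(c) - 1)/sqrt(sin(c) + 1)


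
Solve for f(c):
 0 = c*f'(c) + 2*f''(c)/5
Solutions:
 f(c) = C1 + C2*erf(sqrt(5)*c/2)


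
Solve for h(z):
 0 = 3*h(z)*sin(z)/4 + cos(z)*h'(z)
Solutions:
 h(z) = C1*cos(z)^(3/4)


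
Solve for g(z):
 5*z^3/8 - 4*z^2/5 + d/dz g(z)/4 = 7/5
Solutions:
 g(z) = C1 - 5*z^4/8 + 16*z^3/15 + 28*z/5


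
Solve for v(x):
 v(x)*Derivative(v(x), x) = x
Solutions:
 v(x) = -sqrt(C1 + x^2)
 v(x) = sqrt(C1 + x^2)


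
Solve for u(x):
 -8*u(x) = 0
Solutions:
 u(x) = 0


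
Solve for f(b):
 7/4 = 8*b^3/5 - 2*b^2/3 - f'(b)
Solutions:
 f(b) = C1 + 2*b^4/5 - 2*b^3/9 - 7*b/4


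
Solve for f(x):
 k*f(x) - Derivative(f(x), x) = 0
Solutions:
 f(x) = C1*exp(k*x)


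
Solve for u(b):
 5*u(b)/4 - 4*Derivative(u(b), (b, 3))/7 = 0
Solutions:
 u(b) = C3*exp(2^(2/3)*35^(1/3)*b/4) + (C1*sin(2^(2/3)*sqrt(3)*35^(1/3)*b/8) + C2*cos(2^(2/3)*sqrt(3)*35^(1/3)*b/8))*exp(-2^(2/3)*35^(1/3)*b/8)


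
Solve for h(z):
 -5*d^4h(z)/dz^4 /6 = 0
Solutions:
 h(z) = C1 + C2*z + C3*z^2 + C4*z^3


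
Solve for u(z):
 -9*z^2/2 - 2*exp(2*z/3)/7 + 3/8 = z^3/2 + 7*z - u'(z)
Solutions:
 u(z) = C1 + z^4/8 + 3*z^3/2 + 7*z^2/2 - 3*z/8 + 3*exp(2*z/3)/7


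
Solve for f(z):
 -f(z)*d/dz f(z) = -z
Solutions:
 f(z) = -sqrt(C1 + z^2)
 f(z) = sqrt(C1 + z^2)


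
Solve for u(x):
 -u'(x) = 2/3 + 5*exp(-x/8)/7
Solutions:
 u(x) = C1 - 2*x/3 + 40*exp(-x/8)/7


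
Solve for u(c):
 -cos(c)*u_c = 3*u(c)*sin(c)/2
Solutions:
 u(c) = C1*cos(c)^(3/2)


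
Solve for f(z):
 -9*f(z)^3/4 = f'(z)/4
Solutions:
 f(z) = -sqrt(2)*sqrt(-1/(C1 - 9*z))/2
 f(z) = sqrt(2)*sqrt(-1/(C1 - 9*z))/2


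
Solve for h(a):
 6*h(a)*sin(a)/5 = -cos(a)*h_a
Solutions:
 h(a) = C1*cos(a)^(6/5)


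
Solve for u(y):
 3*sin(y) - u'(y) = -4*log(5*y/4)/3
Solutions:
 u(y) = C1 + 4*y*log(y)/3 - 3*y*log(2) - 4*y/3 + y*log(10)/3 + y*log(5) - 3*cos(y)


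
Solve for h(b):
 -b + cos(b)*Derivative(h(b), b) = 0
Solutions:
 h(b) = C1 + Integral(b/cos(b), b)


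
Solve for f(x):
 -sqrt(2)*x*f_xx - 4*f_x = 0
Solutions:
 f(x) = C1 + C2*x^(1 - 2*sqrt(2))


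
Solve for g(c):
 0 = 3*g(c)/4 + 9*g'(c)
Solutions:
 g(c) = C1*exp(-c/12)


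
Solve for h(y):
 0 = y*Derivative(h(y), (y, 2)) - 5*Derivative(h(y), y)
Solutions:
 h(y) = C1 + C2*y^6


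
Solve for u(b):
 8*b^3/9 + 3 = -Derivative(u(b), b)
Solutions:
 u(b) = C1 - 2*b^4/9 - 3*b


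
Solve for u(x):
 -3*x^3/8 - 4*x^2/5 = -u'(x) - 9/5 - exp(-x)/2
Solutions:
 u(x) = C1 + 3*x^4/32 + 4*x^3/15 - 9*x/5 + exp(-x)/2


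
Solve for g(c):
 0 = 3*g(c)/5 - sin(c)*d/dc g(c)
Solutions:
 g(c) = C1*(cos(c) - 1)^(3/10)/(cos(c) + 1)^(3/10)


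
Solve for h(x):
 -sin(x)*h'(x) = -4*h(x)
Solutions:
 h(x) = C1*(cos(x)^2 - 2*cos(x) + 1)/(cos(x)^2 + 2*cos(x) + 1)


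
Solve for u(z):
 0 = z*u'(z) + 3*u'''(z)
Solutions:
 u(z) = C1 + Integral(C2*airyai(-3^(2/3)*z/3) + C3*airybi(-3^(2/3)*z/3), z)


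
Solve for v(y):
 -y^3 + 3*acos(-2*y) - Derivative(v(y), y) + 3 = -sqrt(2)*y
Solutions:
 v(y) = C1 - y^4/4 + sqrt(2)*y^2/2 + 3*y*acos(-2*y) + 3*y + 3*sqrt(1 - 4*y^2)/2


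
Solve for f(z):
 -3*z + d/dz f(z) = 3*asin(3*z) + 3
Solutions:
 f(z) = C1 + 3*z^2/2 + 3*z*asin(3*z) + 3*z + sqrt(1 - 9*z^2)


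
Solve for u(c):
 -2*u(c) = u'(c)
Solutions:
 u(c) = C1*exp(-2*c)


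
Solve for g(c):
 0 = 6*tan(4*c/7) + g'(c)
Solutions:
 g(c) = C1 + 21*log(cos(4*c/7))/2


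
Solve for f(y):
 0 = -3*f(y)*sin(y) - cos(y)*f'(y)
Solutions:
 f(y) = C1*cos(y)^3


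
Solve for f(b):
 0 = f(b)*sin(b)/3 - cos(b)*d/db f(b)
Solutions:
 f(b) = C1/cos(b)^(1/3)


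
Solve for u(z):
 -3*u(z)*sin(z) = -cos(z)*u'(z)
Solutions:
 u(z) = C1/cos(z)^3


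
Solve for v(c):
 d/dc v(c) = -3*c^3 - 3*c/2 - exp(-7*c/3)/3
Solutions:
 v(c) = C1 - 3*c^4/4 - 3*c^2/4 + exp(-7*c/3)/7


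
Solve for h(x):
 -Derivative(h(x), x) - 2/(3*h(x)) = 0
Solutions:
 h(x) = -sqrt(C1 - 12*x)/3
 h(x) = sqrt(C1 - 12*x)/3


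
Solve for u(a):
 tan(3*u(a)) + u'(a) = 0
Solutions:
 u(a) = -asin(C1*exp(-3*a))/3 + pi/3
 u(a) = asin(C1*exp(-3*a))/3


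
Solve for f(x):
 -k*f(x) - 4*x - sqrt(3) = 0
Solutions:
 f(x) = (-4*x - sqrt(3))/k


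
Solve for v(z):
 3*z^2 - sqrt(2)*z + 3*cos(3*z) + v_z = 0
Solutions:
 v(z) = C1 - z^3 + sqrt(2)*z^2/2 - sin(3*z)


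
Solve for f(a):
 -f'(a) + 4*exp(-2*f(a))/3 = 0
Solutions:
 f(a) = log(-sqrt(C1 + 24*a)) - log(3)
 f(a) = log(C1 + 24*a)/2 - log(3)


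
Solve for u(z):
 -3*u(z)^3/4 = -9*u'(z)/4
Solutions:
 u(z) = -sqrt(6)*sqrt(-1/(C1 + z))/2
 u(z) = sqrt(6)*sqrt(-1/(C1 + z))/2


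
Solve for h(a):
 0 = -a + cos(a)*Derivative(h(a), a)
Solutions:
 h(a) = C1 + Integral(a/cos(a), a)


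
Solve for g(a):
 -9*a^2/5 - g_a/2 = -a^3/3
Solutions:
 g(a) = C1 + a^4/6 - 6*a^3/5


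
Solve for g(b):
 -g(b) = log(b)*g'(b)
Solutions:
 g(b) = C1*exp(-li(b))


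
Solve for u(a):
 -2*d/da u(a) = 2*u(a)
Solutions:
 u(a) = C1*exp(-a)


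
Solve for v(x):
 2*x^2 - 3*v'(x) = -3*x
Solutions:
 v(x) = C1 + 2*x^3/9 + x^2/2


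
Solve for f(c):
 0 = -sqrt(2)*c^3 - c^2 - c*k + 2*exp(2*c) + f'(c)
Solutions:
 f(c) = C1 + sqrt(2)*c^4/4 + c^3/3 + c^2*k/2 - exp(2*c)


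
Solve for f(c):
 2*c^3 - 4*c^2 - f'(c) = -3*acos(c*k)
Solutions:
 f(c) = C1 + c^4/2 - 4*c^3/3 + 3*Piecewise((c*acos(c*k) - sqrt(-c^2*k^2 + 1)/k, Ne(k, 0)), (pi*c/2, True))


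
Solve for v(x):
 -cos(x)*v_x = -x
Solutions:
 v(x) = C1 + Integral(x/cos(x), x)


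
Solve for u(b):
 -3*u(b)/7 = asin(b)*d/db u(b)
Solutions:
 u(b) = C1*exp(-3*Integral(1/asin(b), b)/7)


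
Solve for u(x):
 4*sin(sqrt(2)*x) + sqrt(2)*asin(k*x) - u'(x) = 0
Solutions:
 u(x) = C1 + sqrt(2)*Piecewise((x*asin(k*x) + sqrt(-k^2*x^2 + 1)/k, Ne(k, 0)), (0, True)) - 2*sqrt(2)*cos(sqrt(2)*x)


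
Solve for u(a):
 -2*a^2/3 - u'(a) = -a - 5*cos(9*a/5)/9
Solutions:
 u(a) = C1 - 2*a^3/9 + a^2/2 + 25*sin(9*a/5)/81


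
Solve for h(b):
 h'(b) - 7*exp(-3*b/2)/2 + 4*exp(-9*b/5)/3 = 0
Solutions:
 h(b) = C1 - 7*exp(-3*b/2)/3 + 20*exp(-9*b/5)/27


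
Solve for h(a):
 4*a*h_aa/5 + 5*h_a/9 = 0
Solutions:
 h(a) = C1 + C2*a^(11/36)


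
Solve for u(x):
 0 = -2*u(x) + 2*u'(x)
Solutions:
 u(x) = C1*exp(x)


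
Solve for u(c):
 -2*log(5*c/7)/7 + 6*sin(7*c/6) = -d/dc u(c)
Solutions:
 u(c) = C1 + 2*c*log(c)/7 - 2*c*log(7)/7 - 2*c/7 + 2*c*log(5)/7 + 36*cos(7*c/6)/7


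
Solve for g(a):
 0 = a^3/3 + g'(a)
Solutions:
 g(a) = C1 - a^4/12


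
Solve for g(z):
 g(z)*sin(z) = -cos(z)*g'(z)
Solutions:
 g(z) = C1*cos(z)


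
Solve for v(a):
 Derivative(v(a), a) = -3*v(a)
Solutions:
 v(a) = C1*exp(-3*a)


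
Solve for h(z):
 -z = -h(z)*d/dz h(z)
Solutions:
 h(z) = -sqrt(C1 + z^2)
 h(z) = sqrt(C1 + z^2)


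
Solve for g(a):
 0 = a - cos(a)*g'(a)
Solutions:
 g(a) = C1 + Integral(a/cos(a), a)


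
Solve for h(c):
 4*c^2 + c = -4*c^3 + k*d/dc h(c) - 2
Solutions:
 h(c) = C1 + c^4/k + 4*c^3/(3*k) + c^2/(2*k) + 2*c/k


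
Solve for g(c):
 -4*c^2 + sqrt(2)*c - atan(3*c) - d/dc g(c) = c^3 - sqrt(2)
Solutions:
 g(c) = C1 - c^4/4 - 4*c^3/3 + sqrt(2)*c^2/2 - c*atan(3*c) + sqrt(2)*c + log(9*c^2 + 1)/6


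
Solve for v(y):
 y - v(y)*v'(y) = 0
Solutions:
 v(y) = -sqrt(C1 + y^2)
 v(y) = sqrt(C1 + y^2)


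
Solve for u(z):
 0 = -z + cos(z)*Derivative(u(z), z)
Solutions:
 u(z) = C1 + Integral(z/cos(z), z)


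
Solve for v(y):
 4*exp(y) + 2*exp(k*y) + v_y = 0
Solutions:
 v(y) = C1 - 4*exp(y) - 2*exp(k*y)/k


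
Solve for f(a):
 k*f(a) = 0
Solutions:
 f(a) = 0


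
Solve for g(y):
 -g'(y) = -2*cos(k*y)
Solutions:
 g(y) = C1 + 2*sin(k*y)/k


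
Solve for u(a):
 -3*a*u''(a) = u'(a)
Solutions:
 u(a) = C1 + C2*a^(2/3)


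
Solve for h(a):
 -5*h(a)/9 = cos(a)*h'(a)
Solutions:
 h(a) = C1*(sin(a) - 1)^(5/18)/(sin(a) + 1)^(5/18)


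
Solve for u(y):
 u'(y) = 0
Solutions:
 u(y) = C1


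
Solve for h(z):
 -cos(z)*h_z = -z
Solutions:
 h(z) = C1 + Integral(z/cos(z), z)


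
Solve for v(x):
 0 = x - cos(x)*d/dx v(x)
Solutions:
 v(x) = C1 + Integral(x/cos(x), x)


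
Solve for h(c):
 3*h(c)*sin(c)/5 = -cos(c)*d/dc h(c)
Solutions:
 h(c) = C1*cos(c)^(3/5)


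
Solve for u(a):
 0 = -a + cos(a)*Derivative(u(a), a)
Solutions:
 u(a) = C1 + Integral(a/cos(a), a)


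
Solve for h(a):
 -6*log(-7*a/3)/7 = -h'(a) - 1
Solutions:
 h(a) = C1 + 6*a*log(-a)/7 + a*(-13 - 6*log(3) + 6*log(7))/7


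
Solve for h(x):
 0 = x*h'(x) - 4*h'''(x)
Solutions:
 h(x) = C1 + Integral(C2*airyai(2^(1/3)*x/2) + C3*airybi(2^(1/3)*x/2), x)


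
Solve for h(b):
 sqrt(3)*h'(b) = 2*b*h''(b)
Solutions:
 h(b) = C1 + C2*b^(sqrt(3)/2 + 1)


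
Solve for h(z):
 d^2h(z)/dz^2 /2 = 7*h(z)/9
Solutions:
 h(z) = C1*exp(-sqrt(14)*z/3) + C2*exp(sqrt(14)*z/3)


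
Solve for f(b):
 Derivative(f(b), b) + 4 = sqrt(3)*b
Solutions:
 f(b) = C1 + sqrt(3)*b^2/2 - 4*b


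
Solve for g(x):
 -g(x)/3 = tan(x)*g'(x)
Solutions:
 g(x) = C1/sin(x)^(1/3)


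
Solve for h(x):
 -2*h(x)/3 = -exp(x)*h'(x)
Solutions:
 h(x) = C1*exp(-2*exp(-x)/3)


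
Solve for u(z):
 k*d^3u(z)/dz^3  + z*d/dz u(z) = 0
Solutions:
 u(z) = C1 + Integral(C2*airyai(z*(-1/k)^(1/3)) + C3*airybi(z*(-1/k)^(1/3)), z)


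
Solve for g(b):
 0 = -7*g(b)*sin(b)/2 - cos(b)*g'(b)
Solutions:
 g(b) = C1*cos(b)^(7/2)


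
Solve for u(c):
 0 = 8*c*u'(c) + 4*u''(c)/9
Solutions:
 u(c) = C1 + C2*erf(3*c)


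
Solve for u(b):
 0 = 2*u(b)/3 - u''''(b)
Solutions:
 u(b) = C1*exp(-2^(1/4)*3^(3/4)*b/3) + C2*exp(2^(1/4)*3^(3/4)*b/3) + C3*sin(2^(1/4)*3^(3/4)*b/3) + C4*cos(2^(1/4)*3^(3/4)*b/3)


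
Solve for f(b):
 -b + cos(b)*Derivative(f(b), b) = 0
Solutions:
 f(b) = C1 + Integral(b/cos(b), b)


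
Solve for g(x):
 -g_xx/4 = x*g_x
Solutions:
 g(x) = C1 + C2*erf(sqrt(2)*x)


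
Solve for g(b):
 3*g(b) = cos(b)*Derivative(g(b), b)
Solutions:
 g(b) = C1*(sin(b) + 1)^(3/2)/(sin(b) - 1)^(3/2)


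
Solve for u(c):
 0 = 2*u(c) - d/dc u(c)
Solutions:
 u(c) = C1*exp(2*c)


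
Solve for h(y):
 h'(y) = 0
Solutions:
 h(y) = C1


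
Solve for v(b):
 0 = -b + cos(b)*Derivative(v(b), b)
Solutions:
 v(b) = C1 + Integral(b/cos(b), b)


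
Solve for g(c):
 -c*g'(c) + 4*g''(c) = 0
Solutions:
 g(c) = C1 + C2*erfi(sqrt(2)*c/4)


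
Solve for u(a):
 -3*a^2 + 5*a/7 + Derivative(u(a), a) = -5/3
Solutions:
 u(a) = C1 + a^3 - 5*a^2/14 - 5*a/3


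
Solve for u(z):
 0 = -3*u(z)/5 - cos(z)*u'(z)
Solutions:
 u(z) = C1*(sin(z) - 1)^(3/10)/(sin(z) + 1)^(3/10)


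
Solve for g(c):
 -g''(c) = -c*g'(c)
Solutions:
 g(c) = C1 + C2*erfi(sqrt(2)*c/2)


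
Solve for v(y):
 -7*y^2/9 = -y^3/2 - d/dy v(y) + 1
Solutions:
 v(y) = C1 - y^4/8 + 7*y^3/27 + y


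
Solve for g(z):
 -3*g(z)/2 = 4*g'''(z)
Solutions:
 g(z) = C3*exp(-3^(1/3)*z/2) + (C1*sin(3^(5/6)*z/4) + C2*cos(3^(5/6)*z/4))*exp(3^(1/3)*z/4)


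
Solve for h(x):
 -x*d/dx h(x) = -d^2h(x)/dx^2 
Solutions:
 h(x) = C1 + C2*erfi(sqrt(2)*x/2)


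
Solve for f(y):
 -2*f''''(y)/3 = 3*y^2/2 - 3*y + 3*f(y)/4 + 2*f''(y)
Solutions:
 f(y) = C1*sin(sqrt(3)*y*sqrt(2 - sqrt(2))/2) + C2*sin(sqrt(3)*y*sqrt(sqrt(2) + 2)/2) + C3*cos(sqrt(3)*y*sqrt(2 - sqrt(2))/2) + C4*cos(sqrt(3)*y*sqrt(sqrt(2) + 2)/2) - 2*y^2 + 4*y + 32/3


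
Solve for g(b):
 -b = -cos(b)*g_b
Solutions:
 g(b) = C1 + Integral(b/cos(b), b)


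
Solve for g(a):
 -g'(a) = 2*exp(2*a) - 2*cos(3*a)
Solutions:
 g(a) = C1 - exp(2*a) + 2*sin(3*a)/3


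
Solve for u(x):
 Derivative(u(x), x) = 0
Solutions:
 u(x) = C1


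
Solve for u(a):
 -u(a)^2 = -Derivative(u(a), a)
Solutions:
 u(a) = -1/(C1 + a)


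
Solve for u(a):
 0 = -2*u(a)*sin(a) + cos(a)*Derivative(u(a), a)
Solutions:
 u(a) = C1/cos(a)^2


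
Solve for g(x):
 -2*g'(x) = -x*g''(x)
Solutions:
 g(x) = C1 + C2*x^3


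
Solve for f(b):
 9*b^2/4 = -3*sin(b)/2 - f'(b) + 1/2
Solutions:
 f(b) = C1 - 3*b^3/4 + b/2 + 3*cos(b)/2


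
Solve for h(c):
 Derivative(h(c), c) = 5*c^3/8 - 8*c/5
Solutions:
 h(c) = C1 + 5*c^4/32 - 4*c^2/5


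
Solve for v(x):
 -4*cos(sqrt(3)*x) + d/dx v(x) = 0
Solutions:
 v(x) = C1 + 4*sqrt(3)*sin(sqrt(3)*x)/3


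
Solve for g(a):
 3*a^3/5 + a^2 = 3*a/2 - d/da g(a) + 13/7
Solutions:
 g(a) = C1 - 3*a^4/20 - a^3/3 + 3*a^2/4 + 13*a/7


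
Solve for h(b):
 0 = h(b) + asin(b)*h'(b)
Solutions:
 h(b) = C1*exp(-Integral(1/asin(b), b))


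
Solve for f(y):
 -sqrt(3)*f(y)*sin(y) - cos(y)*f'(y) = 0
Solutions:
 f(y) = C1*cos(y)^(sqrt(3))


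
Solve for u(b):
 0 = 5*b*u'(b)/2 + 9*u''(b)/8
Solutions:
 u(b) = C1 + C2*erf(sqrt(10)*b/3)


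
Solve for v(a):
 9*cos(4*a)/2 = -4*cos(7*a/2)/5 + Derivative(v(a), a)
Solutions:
 v(a) = C1 + 8*sin(7*a/2)/35 + 9*sin(4*a)/8


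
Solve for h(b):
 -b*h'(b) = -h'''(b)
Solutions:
 h(b) = C1 + Integral(C2*airyai(b) + C3*airybi(b), b)


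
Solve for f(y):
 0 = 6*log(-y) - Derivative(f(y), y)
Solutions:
 f(y) = C1 + 6*y*log(-y) - 6*y


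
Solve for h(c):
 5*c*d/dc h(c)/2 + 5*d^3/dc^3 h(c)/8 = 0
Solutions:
 h(c) = C1 + Integral(C2*airyai(-2^(2/3)*c) + C3*airybi(-2^(2/3)*c), c)


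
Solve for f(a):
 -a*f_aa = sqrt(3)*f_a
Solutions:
 f(a) = C1 + C2*a^(1 - sqrt(3))


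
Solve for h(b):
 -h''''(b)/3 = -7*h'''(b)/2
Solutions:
 h(b) = C1 + C2*b + C3*b^2 + C4*exp(21*b/2)


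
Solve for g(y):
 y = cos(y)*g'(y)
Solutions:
 g(y) = C1 + Integral(y/cos(y), y)


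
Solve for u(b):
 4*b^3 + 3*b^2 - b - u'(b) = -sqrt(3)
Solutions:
 u(b) = C1 + b^4 + b^3 - b^2/2 + sqrt(3)*b


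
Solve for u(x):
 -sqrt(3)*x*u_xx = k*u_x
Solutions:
 u(x) = C1 + x^(-sqrt(3)*re(k)/3 + 1)*(C2*sin(sqrt(3)*log(x)*Abs(im(k))/3) + C3*cos(sqrt(3)*log(x)*im(k)/3))


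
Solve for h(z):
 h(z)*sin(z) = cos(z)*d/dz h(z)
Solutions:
 h(z) = C1/cos(z)


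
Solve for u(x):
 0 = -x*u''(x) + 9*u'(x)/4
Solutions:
 u(x) = C1 + C2*x^(13/4)


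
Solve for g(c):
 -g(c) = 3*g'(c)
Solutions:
 g(c) = C1*exp(-c/3)


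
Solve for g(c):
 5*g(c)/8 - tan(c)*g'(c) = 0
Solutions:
 g(c) = C1*sin(c)^(5/8)


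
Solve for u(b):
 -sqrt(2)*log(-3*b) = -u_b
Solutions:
 u(b) = C1 + sqrt(2)*b*log(-b) + sqrt(2)*b*(-1 + log(3))


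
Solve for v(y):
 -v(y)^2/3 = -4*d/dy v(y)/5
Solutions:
 v(y) = -12/(C1 + 5*y)


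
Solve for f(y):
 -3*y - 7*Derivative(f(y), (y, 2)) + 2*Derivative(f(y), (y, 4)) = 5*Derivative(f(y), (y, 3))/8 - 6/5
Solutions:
 f(y) = C1 + C2*y + C3*exp(y*(5 - 3*sqrt(401))/32) + C4*exp(y*(5 + 3*sqrt(401))/32) - y^3/14 + 411*y^2/3920


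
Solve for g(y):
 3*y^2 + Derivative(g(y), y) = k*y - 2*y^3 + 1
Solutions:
 g(y) = C1 + k*y^2/2 - y^4/2 - y^3 + y


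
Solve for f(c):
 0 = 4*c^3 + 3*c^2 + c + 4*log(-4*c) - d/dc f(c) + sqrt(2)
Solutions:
 f(c) = C1 + c^4 + c^3 + c^2/2 + 4*c*log(-c) + c*(-4 + sqrt(2) + 8*log(2))


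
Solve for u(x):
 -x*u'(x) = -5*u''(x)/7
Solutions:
 u(x) = C1 + C2*erfi(sqrt(70)*x/10)


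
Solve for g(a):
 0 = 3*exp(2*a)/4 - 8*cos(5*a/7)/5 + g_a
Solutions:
 g(a) = C1 - 3*exp(2*a)/8 + 56*sin(5*a/7)/25


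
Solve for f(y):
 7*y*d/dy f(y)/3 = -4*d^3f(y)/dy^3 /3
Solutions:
 f(y) = C1 + Integral(C2*airyai(-14^(1/3)*y/2) + C3*airybi(-14^(1/3)*y/2), y)


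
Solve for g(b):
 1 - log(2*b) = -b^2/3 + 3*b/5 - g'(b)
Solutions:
 g(b) = C1 - b^3/9 + 3*b^2/10 + b*log(b) - 2*b + b*log(2)


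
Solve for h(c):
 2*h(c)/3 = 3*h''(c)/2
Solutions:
 h(c) = C1*exp(-2*c/3) + C2*exp(2*c/3)


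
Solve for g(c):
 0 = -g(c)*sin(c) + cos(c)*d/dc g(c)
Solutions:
 g(c) = C1/cos(c)


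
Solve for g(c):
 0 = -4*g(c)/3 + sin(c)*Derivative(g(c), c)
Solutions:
 g(c) = C1*(cos(c) - 1)^(2/3)/(cos(c) + 1)^(2/3)


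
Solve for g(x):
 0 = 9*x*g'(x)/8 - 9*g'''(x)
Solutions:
 g(x) = C1 + Integral(C2*airyai(x/2) + C3*airybi(x/2), x)


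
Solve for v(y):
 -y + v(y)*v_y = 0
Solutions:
 v(y) = -sqrt(C1 + y^2)
 v(y) = sqrt(C1 + y^2)


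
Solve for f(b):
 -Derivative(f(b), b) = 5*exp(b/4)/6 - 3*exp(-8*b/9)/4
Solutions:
 f(b) = C1 - 10*exp(b/4)/3 - 27*exp(-8*b/9)/32


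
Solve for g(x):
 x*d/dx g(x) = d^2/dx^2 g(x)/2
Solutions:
 g(x) = C1 + C2*erfi(x)


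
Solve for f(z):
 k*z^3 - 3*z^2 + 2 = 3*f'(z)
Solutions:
 f(z) = C1 + k*z^4/12 - z^3/3 + 2*z/3


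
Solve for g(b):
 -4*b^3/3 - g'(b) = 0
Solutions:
 g(b) = C1 - b^4/3


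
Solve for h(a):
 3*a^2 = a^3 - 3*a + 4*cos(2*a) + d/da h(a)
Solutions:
 h(a) = C1 - a^4/4 + a^3 + 3*a^2/2 - 2*sin(2*a)


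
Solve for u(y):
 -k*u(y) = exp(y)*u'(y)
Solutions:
 u(y) = C1*exp(k*exp(-y))


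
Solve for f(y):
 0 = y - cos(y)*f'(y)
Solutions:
 f(y) = C1 + Integral(y/cos(y), y)


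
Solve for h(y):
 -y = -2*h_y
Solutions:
 h(y) = C1 + y^2/4


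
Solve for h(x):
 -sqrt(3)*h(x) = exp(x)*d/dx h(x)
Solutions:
 h(x) = C1*exp(sqrt(3)*exp(-x))


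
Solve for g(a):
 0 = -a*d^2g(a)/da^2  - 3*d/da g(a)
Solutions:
 g(a) = C1 + C2/a^2


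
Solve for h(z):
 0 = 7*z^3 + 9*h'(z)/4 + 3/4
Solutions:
 h(z) = C1 - 7*z^4/9 - z/3


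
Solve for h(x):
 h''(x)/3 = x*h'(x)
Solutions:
 h(x) = C1 + C2*erfi(sqrt(6)*x/2)


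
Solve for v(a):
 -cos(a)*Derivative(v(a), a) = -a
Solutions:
 v(a) = C1 + Integral(a/cos(a), a)


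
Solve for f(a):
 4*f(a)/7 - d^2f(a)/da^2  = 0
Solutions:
 f(a) = C1*exp(-2*sqrt(7)*a/7) + C2*exp(2*sqrt(7)*a/7)


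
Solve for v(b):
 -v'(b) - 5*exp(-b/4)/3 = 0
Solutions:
 v(b) = C1 + 20*exp(-b/4)/3


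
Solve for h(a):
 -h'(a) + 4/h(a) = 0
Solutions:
 h(a) = -sqrt(C1 + 8*a)
 h(a) = sqrt(C1 + 8*a)


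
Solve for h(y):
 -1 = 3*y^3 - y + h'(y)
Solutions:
 h(y) = C1 - 3*y^4/4 + y^2/2 - y


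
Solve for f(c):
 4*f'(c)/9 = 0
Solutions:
 f(c) = C1


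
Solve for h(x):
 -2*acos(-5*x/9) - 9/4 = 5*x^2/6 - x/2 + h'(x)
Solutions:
 h(x) = C1 - 5*x^3/18 + x^2/4 - 2*x*acos(-5*x/9) - 9*x/4 - 2*sqrt(81 - 25*x^2)/5


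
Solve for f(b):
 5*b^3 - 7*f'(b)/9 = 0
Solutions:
 f(b) = C1 + 45*b^4/28


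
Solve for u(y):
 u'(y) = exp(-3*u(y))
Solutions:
 u(y) = log(C1 + 3*y)/3
 u(y) = log((-3^(1/3) - 3^(5/6)*I)*(C1 + y)^(1/3)/2)
 u(y) = log((-3^(1/3) + 3^(5/6)*I)*(C1 + y)^(1/3)/2)


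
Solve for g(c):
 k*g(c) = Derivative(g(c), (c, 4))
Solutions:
 g(c) = C1*exp(-c*k^(1/4)) + C2*exp(c*k^(1/4)) + C3*exp(-I*c*k^(1/4)) + C4*exp(I*c*k^(1/4))


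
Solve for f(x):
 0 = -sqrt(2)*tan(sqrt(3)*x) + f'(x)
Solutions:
 f(x) = C1 - sqrt(6)*log(cos(sqrt(3)*x))/3


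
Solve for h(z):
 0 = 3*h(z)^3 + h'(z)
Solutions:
 h(z) = -sqrt(2)*sqrt(-1/(C1 - 3*z))/2
 h(z) = sqrt(2)*sqrt(-1/(C1 - 3*z))/2


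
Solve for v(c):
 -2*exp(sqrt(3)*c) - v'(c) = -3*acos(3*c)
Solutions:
 v(c) = C1 + 3*c*acos(3*c) - sqrt(1 - 9*c^2) - 2*sqrt(3)*exp(sqrt(3)*c)/3


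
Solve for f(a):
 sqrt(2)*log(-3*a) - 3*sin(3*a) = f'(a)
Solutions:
 f(a) = C1 + sqrt(2)*a*(log(-a) - 1) + sqrt(2)*a*log(3) + cos(3*a)


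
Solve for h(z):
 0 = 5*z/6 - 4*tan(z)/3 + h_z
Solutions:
 h(z) = C1 - 5*z^2/12 - 4*log(cos(z))/3


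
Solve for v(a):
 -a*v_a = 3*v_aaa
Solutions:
 v(a) = C1 + Integral(C2*airyai(-3^(2/3)*a/3) + C3*airybi(-3^(2/3)*a/3), a)


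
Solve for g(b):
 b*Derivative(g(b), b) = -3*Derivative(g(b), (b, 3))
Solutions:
 g(b) = C1 + Integral(C2*airyai(-3^(2/3)*b/3) + C3*airybi(-3^(2/3)*b/3), b)


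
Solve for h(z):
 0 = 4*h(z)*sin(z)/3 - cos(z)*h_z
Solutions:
 h(z) = C1/cos(z)^(4/3)


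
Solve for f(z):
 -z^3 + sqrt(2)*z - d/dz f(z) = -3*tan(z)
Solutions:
 f(z) = C1 - z^4/4 + sqrt(2)*z^2/2 - 3*log(cos(z))


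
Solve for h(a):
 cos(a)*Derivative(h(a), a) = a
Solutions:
 h(a) = C1 + Integral(a/cos(a), a)


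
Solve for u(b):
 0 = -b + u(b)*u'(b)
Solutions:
 u(b) = -sqrt(C1 + b^2)
 u(b) = sqrt(C1 + b^2)


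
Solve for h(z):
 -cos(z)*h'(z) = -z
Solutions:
 h(z) = C1 + Integral(z/cos(z), z)


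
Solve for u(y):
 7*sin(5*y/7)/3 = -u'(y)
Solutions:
 u(y) = C1 + 49*cos(5*y/7)/15


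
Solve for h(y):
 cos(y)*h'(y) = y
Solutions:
 h(y) = C1 + Integral(y/cos(y), y)


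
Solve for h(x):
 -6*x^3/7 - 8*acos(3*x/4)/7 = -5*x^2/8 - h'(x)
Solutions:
 h(x) = C1 + 3*x^4/14 - 5*x^3/24 + 8*x*acos(3*x/4)/7 - 8*sqrt(16 - 9*x^2)/21


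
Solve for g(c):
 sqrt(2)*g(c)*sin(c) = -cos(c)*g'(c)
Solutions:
 g(c) = C1*cos(c)^(sqrt(2))


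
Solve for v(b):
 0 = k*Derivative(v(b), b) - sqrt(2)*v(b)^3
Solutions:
 v(b) = -sqrt(2)*sqrt(-k/(C1*k + sqrt(2)*b))/2
 v(b) = sqrt(2)*sqrt(-k/(C1*k + sqrt(2)*b))/2


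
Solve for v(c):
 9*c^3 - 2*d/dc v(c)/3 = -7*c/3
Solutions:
 v(c) = C1 + 27*c^4/8 + 7*c^2/4


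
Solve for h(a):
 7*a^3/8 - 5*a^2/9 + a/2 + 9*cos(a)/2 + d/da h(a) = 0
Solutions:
 h(a) = C1 - 7*a^4/32 + 5*a^3/27 - a^2/4 - 9*sin(a)/2


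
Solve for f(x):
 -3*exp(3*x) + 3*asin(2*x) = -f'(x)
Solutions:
 f(x) = C1 - 3*x*asin(2*x) - 3*sqrt(1 - 4*x^2)/2 + exp(3*x)


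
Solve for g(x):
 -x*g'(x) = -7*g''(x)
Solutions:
 g(x) = C1 + C2*erfi(sqrt(14)*x/14)


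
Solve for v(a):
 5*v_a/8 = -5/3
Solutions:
 v(a) = C1 - 8*a/3


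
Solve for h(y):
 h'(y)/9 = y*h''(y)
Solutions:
 h(y) = C1 + C2*y^(10/9)


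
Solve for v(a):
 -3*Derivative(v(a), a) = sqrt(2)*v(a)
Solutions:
 v(a) = C1*exp(-sqrt(2)*a/3)


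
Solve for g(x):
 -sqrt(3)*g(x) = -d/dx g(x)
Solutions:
 g(x) = C1*exp(sqrt(3)*x)


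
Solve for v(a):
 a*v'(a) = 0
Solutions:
 v(a) = C1


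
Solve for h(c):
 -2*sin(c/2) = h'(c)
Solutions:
 h(c) = C1 + 4*cos(c/2)


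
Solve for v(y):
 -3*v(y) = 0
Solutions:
 v(y) = 0


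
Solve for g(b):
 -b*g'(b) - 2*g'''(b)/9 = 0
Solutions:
 g(b) = C1 + Integral(C2*airyai(-6^(2/3)*b/2) + C3*airybi(-6^(2/3)*b/2), b)


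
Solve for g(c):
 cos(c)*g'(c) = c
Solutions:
 g(c) = C1 + Integral(c/cos(c), c)


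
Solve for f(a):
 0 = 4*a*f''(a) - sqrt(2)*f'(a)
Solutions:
 f(a) = C1 + C2*a^(sqrt(2)/4 + 1)


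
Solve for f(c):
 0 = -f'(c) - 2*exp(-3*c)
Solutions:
 f(c) = C1 + 2*exp(-3*c)/3


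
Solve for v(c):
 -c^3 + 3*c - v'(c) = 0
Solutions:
 v(c) = C1 - c^4/4 + 3*c^2/2


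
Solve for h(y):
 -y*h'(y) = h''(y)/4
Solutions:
 h(y) = C1 + C2*erf(sqrt(2)*y)


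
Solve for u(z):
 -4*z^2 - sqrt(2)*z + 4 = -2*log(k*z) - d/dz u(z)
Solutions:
 u(z) = C1 + 4*z^3/3 + sqrt(2)*z^2/2 - 2*z*log(k*z) - 2*z


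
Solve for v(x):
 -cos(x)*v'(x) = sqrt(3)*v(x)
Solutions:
 v(x) = C1*(sin(x) - 1)^(sqrt(3)/2)/(sin(x) + 1)^(sqrt(3)/2)


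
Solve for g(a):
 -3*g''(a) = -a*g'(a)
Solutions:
 g(a) = C1 + C2*erfi(sqrt(6)*a/6)


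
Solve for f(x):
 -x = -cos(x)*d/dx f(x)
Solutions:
 f(x) = C1 + Integral(x/cos(x), x)


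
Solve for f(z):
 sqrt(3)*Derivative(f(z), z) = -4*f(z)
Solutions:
 f(z) = C1*exp(-4*sqrt(3)*z/3)


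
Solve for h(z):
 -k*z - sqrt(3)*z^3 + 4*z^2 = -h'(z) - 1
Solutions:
 h(z) = C1 + k*z^2/2 + sqrt(3)*z^4/4 - 4*z^3/3 - z


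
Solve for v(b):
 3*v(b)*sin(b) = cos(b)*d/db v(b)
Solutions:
 v(b) = C1/cos(b)^3


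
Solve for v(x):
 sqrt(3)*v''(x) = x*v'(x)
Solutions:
 v(x) = C1 + C2*erfi(sqrt(2)*3^(3/4)*x/6)


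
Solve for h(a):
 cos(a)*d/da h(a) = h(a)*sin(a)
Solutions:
 h(a) = C1/cos(a)


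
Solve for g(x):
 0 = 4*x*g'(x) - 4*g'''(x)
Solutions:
 g(x) = C1 + Integral(C2*airyai(x) + C3*airybi(x), x)


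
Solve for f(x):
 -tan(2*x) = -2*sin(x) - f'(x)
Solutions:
 f(x) = C1 - log(cos(2*x))/2 + 2*cos(x)


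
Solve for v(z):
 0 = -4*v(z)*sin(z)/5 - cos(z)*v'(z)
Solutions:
 v(z) = C1*cos(z)^(4/5)


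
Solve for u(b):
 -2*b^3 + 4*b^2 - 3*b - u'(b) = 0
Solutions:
 u(b) = C1 - b^4/2 + 4*b^3/3 - 3*b^2/2


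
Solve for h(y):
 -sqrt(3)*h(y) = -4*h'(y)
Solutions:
 h(y) = C1*exp(sqrt(3)*y/4)


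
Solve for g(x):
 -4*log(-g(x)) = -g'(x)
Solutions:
 -li(-g(x)) = C1 + 4*x


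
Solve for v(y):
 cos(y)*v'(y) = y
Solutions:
 v(y) = C1 + Integral(y/cos(y), y)


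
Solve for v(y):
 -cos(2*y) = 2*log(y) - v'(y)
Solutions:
 v(y) = C1 + 2*y*log(y) - 2*y + sin(2*y)/2


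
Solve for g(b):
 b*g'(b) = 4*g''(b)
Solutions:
 g(b) = C1 + C2*erfi(sqrt(2)*b/4)


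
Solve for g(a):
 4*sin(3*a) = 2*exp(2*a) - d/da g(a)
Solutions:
 g(a) = C1 + exp(2*a) + 4*cos(3*a)/3


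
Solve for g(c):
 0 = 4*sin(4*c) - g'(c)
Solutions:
 g(c) = C1 - cos(4*c)


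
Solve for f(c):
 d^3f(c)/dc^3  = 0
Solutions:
 f(c) = C1 + C2*c + C3*c^2


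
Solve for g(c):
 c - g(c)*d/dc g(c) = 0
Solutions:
 g(c) = -sqrt(C1 + c^2)
 g(c) = sqrt(C1 + c^2)


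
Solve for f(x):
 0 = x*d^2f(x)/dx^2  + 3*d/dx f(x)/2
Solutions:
 f(x) = C1 + C2/sqrt(x)


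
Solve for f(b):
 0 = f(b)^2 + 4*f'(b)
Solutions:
 f(b) = 4/(C1 + b)


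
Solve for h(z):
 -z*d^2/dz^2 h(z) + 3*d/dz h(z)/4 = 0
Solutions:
 h(z) = C1 + C2*z^(7/4)


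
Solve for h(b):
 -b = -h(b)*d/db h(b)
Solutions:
 h(b) = -sqrt(C1 + b^2)
 h(b) = sqrt(C1 + b^2)
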